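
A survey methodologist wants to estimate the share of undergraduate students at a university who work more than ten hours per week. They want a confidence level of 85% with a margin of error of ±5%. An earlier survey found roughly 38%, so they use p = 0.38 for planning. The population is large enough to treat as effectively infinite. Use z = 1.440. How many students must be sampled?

196

With p = 0.38, p(1−p) = 0.2356.
n = z²·p(1−p)/E² = 1.440² × 0.2356 / 0.050² = 2.0736 × 0.2356 / 0.002500 ≈ 195.42.
Rounding up gives n = 196.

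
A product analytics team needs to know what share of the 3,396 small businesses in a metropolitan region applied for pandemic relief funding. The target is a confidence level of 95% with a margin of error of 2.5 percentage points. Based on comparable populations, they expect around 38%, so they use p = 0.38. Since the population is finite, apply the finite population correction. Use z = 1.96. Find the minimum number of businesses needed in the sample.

Unadjusted: n₀ = 1.96² × 0.38 × 0.62 / 0.025² ≈ 1448.13, so n₀ = 1449.
Finite population correction with N = 3,396: n = n₀ / (1 + (n₀−1)/N) = 1449 / (1 + 1448/3396) = 1449 / 1.4264 ≈ 1015.86.
Rounding up, n = 1016.

1016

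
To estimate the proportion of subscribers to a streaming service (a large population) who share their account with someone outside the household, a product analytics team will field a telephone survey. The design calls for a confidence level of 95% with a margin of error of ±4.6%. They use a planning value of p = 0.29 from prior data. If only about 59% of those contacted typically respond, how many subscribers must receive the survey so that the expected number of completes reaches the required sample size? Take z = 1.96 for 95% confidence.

Completed interviews needed: n₀ = 1.96² × 0.2059 / 0.046² ≈ 373.81 → 374.
At a 59% response rate, contacts needed = 374 / 0.59 ≈ 633.90 → 634.

634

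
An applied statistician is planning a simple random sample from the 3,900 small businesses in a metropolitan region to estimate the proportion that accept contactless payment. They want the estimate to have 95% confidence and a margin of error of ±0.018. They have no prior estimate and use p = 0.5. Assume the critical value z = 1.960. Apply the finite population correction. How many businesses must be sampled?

Unadjusted: n₀ = 1.960² × 0.50 × 0.50 / 0.018² ≈ 2964.20, so n₀ = 2965.
Finite population correction with N = 3,900: n = n₀ / (1 + (n₀−1)/N) = 2965 / (1 + 2964/3900) = 2965 / 1.7600 ≈ 1684.66.
Rounding up, n = 1685.

1685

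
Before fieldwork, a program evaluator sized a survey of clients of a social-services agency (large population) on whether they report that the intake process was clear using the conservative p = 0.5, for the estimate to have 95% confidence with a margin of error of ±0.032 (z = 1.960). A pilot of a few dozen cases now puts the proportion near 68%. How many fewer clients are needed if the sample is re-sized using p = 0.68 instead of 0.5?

121

Conservative (p = 0.5): n = 1.960² × 0.25 / 0.032² ≈ 937.89 → 938.
Using p = 0.68: p(1−p) = 0.2176, so n = 1.960² × 0.2176 / 0.032² ≈ 816.34 → 817.
Reduction: 938 − 817 = 121.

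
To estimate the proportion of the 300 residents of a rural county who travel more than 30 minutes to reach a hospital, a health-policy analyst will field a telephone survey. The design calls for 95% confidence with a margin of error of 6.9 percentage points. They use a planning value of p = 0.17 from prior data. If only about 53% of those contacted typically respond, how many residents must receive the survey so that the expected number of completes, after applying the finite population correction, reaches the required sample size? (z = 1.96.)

Completed interviews needed (unadjusted): n₀ = 1.96² × 0.1411 / 0.069² ≈ 113.85 → 114.
FPC for N = 300: n = 114 / (1 + 113/300) = 114 / 1.3767 ≈ 82.81 → 83.
At a 53% response rate, contacts needed = 83 / 0.53 ≈ 156.60 → 157.

157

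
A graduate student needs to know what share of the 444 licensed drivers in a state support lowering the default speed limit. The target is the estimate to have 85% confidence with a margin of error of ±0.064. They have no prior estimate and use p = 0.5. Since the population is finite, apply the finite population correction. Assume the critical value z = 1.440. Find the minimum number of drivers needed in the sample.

99

Unadjusted: n₀ = 1.440² × 0.50 × 0.50 / 0.064² ≈ 126.56, so n₀ = 127.
Finite population correction with N = 444: n = n₀ / (1 + (n₀−1)/N) = 127 / (1 + 126/444) = 127 / 1.2838 ≈ 98.93.
Rounding up, n = 99.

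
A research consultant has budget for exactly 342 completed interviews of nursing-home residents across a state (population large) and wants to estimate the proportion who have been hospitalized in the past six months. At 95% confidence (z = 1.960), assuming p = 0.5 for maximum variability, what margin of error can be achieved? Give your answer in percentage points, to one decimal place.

SE(p̂) = √[p(1−p)/n] = √[0.2500/342] = 0.02704.
E = z × SE = 1.960 × 0.02704 = 0.05299, or 5.3 percentage points.

5.3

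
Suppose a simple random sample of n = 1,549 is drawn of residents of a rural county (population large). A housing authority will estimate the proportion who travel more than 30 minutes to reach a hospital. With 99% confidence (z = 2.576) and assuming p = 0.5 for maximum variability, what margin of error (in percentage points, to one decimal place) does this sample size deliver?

3.3

SE(p̂) = √[p(1−p)/n] = √[0.2500/1549] = 0.01270.
E = z × SE = 2.576 × 0.01270 = 0.03273, or 3.3 percentage points.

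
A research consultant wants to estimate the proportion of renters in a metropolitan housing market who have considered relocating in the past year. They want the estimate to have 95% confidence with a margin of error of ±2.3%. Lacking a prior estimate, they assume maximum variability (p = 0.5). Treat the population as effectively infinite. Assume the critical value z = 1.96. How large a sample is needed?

1816

With p = 0.5, p(1−p) = 0.25.
n = z²·p(1−p)/E² = 1.96² × 0.2500 / 0.023² = 3.8416 × 0.2500 / 0.000529 ≈ 1815.50.
Rounding up gives n = 1816.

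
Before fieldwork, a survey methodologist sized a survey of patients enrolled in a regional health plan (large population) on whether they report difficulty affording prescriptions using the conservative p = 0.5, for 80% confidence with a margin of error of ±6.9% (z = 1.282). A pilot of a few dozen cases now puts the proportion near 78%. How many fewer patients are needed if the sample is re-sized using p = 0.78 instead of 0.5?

27

Conservative (p = 0.5): n = 1.282² × 0.25 / 0.069² ≈ 86.30 → 87.
Using p = 0.78: p(1−p) = 0.1716, so n = 1.282² × 0.1716 / 0.069² ≈ 59.24 → 60.
Reduction: 87 − 60 = 27.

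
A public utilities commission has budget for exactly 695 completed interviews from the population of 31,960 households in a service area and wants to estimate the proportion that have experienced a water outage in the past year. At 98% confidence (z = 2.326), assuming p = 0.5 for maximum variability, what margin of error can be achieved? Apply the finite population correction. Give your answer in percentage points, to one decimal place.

4.4

Finite-population factor: (N−n)/(N−1) = (31960−695)/(31960−1) = 0.9783.
SE(p̂) = √[p(1−p)/n · (N−n)/(N−1)] = √[0.2500/695 × 0.9783] = 0.01876.
E = z × SE = 2.326 × 0.01876 = 0.04363 ≈ 4.4 percentage points.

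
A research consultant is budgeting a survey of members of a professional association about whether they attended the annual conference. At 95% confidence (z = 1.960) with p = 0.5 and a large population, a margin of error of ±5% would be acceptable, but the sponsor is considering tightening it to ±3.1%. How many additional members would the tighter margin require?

At ±5%: n = 1.960² × 0.2500 / 0.050² ≈ 384.16 → 385.
At ±3.1%: n = 1.960² × 0.2500 / 0.031² ≈ 999.38 → 1000.
Additional respondents: 1000 − 385 = 615.

615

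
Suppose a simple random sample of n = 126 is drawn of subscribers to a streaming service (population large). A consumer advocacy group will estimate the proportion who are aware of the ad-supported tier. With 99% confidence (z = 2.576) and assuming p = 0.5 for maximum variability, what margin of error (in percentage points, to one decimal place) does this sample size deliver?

11.5

SE(p̂) = √[p(1−p)/n] = √[0.2500/126] = 0.04454.
E = z × SE = 2.576 × 0.04454 = 0.11474, or 11.5 percentage points.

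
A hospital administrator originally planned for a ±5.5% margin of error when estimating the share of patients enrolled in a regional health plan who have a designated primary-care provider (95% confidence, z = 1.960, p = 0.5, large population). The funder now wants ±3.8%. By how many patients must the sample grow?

348

At ±5.5%: n = 1.960² × 0.2500 / 0.055² ≈ 317.49 → 318.
At ±3.8%: n = 1.960² × 0.2500 / 0.038² ≈ 665.10 → 666.
Additional respondents: 666 − 318 = 348.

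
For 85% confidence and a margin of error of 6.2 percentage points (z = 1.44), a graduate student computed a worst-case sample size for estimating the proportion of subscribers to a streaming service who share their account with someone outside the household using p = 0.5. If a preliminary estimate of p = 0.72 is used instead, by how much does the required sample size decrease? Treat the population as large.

26

Conservative (p = 0.5): n = 1.44² × 0.25 / 0.062² ≈ 134.86 → 135.
Using p = 0.72: p(1−p) = 0.2016, so n = 1.44² × 0.2016 / 0.062² ≈ 108.75 → 109.
Reduction: 135 − 109 = 26.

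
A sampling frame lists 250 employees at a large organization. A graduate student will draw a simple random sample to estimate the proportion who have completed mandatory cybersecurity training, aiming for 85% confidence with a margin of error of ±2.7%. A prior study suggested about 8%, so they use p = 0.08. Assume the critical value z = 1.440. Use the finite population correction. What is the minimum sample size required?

115

Unadjusted: n₀ = 1.440² × 0.08 × 0.92 / 0.027² ≈ 209.35, so n₀ = 210.
Finite population correction with N = 250: n = n₀ / (1 + (n₀−1)/N) = 210 / (1 + 209/250) = 210 / 1.8360 ≈ 114.38.
Rounding up, n = 115.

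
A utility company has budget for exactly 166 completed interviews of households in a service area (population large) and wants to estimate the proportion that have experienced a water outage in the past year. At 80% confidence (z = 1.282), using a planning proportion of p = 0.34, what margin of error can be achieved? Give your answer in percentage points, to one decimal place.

SE(p̂) = √[p(1−p)/n] = √[0.2244/166] = 0.03677.
E = z × SE = 1.282 × 0.03677 = 0.04714, or 4.7 percentage points.

4.7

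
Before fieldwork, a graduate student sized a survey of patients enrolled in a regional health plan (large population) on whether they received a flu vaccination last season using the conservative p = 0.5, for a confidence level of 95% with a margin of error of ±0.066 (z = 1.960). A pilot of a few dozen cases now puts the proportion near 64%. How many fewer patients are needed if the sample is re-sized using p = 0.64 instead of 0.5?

Conservative (p = 0.5): n = 1.960² × 0.25 / 0.066² ≈ 220.48 → 221.
Using p = 0.64: p(1−p) = 0.2304, so n = 1.960² × 0.2304 / 0.066² ≈ 203.19 → 204.
Reduction: 221 − 204 = 17.

17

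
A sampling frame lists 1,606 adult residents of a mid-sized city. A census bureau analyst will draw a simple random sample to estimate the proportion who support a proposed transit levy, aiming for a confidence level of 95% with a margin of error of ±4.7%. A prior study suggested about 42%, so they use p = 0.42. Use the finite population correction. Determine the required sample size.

For 95% confidence, z = 1.960.
Unadjusted: n₀ = 1.960² × 0.42 × 0.58 / 0.047² ≈ 423.64, so n₀ = 424.
Finite population correction with N = 1,606: n = n₀ / (1 + (n₀−1)/N) = 424 / (1 + 423/1606) = 424 / 1.2634 ≈ 335.61.
Rounding up, n = 336.

336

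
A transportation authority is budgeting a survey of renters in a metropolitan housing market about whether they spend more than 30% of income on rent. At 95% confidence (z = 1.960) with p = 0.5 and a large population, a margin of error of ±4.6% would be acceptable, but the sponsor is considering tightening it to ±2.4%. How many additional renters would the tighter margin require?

At ±4.6%: n = 1.960² × 0.2500 / 0.046² ≈ 453.88 → 454.
At ±2.4%: n = 1.960² × 0.2500 / 0.024² ≈ 1667.36 → 1668.
Additional respondents: 1668 − 454 = 1214.

1214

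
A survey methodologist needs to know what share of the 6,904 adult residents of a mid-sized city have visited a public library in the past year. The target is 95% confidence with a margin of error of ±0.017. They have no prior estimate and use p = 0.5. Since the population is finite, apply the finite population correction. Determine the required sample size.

2244

For 95% confidence, z = 1.96.
Unadjusted: n₀ = 1.96² × 0.50 × 0.50 / 0.017² ≈ 3323.18, so n₀ = 3324.
Finite population correction with N = 6,904: n = n₀ / (1 + (n₀−1)/N) = 3324 / (1 + 3323/6904) = 3324 / 1.4813 ≈ 2243.95.
Rounding up, n = 2244.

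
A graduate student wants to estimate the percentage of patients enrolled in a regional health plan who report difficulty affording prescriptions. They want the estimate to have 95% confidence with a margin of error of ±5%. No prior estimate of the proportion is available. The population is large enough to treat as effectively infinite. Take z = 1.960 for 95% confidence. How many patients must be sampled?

385

With no prior estimate, use p = 0.5, giving p(1−p) = 0.25.
n = z²·p(1−p)/E² = 1.960² × 0.2500 / 0.050² = 3.8416 × 0.2500 / 0.002500 ≈ 384.16.
Rounding up gives n = 385.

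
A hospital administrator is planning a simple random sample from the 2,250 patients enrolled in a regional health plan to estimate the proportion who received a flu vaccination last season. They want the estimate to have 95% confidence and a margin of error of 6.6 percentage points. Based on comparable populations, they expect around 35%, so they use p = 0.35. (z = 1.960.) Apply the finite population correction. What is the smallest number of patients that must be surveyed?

185

Unadjusted: n₀ = 1.960² × 0.35 × 0.65 / 0.066² ≈ 200.63, so n₀ = 201.
Finite population correction with N = 2,250: n = n₀ / (1 + (n₀−1)/N) = 201 / (1 + 200/2250) = 201 / 1.0889 ≈ 184.59.
Rounding up, n = 185.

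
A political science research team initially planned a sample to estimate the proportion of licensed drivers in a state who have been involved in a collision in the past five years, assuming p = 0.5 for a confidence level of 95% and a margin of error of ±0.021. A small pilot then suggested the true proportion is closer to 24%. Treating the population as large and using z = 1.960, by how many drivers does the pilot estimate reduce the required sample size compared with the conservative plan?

589

Conservative (p = 0.5): n = 1.960² × 0.25 / 0.021² ≈ 2177.78 → 2178.
Using p = 0.24: p(1−p) = 0.1824, so n = 1.960² × 0.1824 / 0.021² ≈ 1588.91 → 1589.
Reduction: 2178 − 1589 = 589.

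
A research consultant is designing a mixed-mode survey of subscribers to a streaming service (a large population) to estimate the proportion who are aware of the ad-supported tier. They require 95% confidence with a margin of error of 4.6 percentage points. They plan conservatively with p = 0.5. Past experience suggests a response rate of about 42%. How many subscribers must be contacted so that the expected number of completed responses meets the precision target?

For 95% confidence, z = 1.960.
Completed interviews needed: n₀ = 1.960² × 0.2500 / 0.046² ≈ 453.88 → 454.
At a 42% response rate, contacts needed = 454 / 0.42 ≈ 1080.95 → 1081.

1081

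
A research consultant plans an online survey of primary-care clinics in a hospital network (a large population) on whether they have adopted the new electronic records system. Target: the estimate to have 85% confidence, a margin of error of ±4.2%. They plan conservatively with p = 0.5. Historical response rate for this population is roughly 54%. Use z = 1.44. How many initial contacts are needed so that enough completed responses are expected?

Completed interviews needed: n₀ = 1.44² × 0.2500 / 0.042² ≈ 293.88 → 294.
At a 54% response rate, contacts needed = 294 / 0.54 ≈ 544.44 → 545.

545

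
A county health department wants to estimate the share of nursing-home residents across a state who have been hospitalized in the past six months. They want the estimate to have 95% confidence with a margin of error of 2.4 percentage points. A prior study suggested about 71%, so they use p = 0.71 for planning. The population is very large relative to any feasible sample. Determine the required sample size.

1374

For 95% confidence, z = 1.960.
With p = 0.71, p(1−p) = 0.2059.
n = z²·p(1−p)/E² = 1.960² × 0.2059 / 0.024² = 3.8416 × 0.2059 / 0.000576 ≈ 1373.24.
Rounding up gives n = 1374.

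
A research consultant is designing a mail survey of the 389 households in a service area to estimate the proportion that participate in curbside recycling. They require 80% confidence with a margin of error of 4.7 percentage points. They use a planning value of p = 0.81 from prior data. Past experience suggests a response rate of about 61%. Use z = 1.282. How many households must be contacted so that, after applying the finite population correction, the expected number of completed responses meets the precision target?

146

Completed interviews needed (unadjusted): n₀ = 1.282² × 0.1539 / 0.047² ≈ 114.50 → 115.
FPC for N = 389: n = 115 / (1 + 114/389) = 115 / 1.2931 ≈ 88.94 → 89.
At a 61% response rate, contacts needed = 89 / 0.61 ≈ 145.90 → 146.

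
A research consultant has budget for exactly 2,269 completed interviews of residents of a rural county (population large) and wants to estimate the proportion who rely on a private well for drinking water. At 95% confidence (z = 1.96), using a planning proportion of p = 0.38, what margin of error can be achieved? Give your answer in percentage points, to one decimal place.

SE(p̂) = √[p(1−p)/n] = √[0.2356/2269] = 0.01019.
E = z × SE = 1.96 × 0.01019 = 0.01997, or 2.0 percentage points.

2.0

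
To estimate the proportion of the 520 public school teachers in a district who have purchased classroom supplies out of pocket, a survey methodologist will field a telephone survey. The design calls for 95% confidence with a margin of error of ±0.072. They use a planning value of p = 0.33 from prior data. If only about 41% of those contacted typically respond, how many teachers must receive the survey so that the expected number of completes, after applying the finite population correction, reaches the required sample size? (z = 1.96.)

Completed interviews needed (unadjusted): n₀ = 1.96² × 0.2211 / 0.072² ≈ 163.85 → 164.
FPC for N = 520: n = 164 / (1 + 163/520) = 164 / 1.3135 ≈ 124.86 → 125.
At a 41% response rate, contacts needed = 125 / 0.41 ≈ 304.88 → 305.

305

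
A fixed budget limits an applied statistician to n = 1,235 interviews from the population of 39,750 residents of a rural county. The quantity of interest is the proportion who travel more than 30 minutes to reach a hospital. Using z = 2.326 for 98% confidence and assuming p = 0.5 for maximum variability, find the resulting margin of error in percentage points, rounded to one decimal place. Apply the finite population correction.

Finite-population factor: (N−n)/(N−1) = (39750−1235)/(39750−1) = 0.9690.
SE(p̂) = √[p(1−p)/n · (N−n)/(N−1)] = √[0.2500/1235 × 0.9690] = 0.01401.
E = z × SE = 2.326 × 0.01401 = 0.03258 ≈ 3.3 percentage points.

3.3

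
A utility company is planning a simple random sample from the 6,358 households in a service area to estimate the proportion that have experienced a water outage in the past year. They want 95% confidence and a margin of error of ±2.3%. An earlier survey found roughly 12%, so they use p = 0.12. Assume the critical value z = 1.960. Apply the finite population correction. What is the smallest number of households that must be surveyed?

685

Unadjusted: n₀ = 1.960² × 0.12 × 0.88 / 0.023² ≈ 766.87, so n₀ = 767.
Finite population correction with N = 6,358: n = n₀ / (1 + (n₀−1)/N) = 767 / (1 + 766/6358) = 767 / 1.1205 ≈ 684.53.
Rounding up, n = 685.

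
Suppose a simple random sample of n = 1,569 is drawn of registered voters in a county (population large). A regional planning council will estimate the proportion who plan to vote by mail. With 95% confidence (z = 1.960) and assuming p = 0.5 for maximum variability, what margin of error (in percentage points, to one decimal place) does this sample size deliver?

2.5

SE(p̂) = √[p(1−p)/n] = √[0.2500/1569] = 0.01262.
E = z × SE = 1.960 × 0.01262 = 0.02474, or 2.5 percentage points.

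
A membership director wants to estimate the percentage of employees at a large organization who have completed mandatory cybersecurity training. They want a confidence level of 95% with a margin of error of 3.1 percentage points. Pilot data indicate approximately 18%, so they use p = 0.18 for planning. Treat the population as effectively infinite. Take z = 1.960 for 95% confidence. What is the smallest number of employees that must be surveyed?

With p = 0.18, p(1−p) = 0.1476.
n = z²·p(1−p)/E² = 1.960² × 0.1476 / 0.031² = 3.8416 × 0.1476 / 0.000961 ≈ 590.03.
Rounding up gives n = 591.

591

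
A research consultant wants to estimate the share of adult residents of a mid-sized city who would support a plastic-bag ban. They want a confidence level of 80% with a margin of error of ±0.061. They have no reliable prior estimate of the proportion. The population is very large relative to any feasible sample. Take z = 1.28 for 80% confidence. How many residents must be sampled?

With no prior estimate, use p = 0.5, giving p(1−p) = 0.25.
n = z²·p(1−p)/E² = 1.28² × 0.2500 / 0.061² = 1.6384 × 0.2500 / 0.003721 ≈ 110.08.
Rounding up gives n = 111.

111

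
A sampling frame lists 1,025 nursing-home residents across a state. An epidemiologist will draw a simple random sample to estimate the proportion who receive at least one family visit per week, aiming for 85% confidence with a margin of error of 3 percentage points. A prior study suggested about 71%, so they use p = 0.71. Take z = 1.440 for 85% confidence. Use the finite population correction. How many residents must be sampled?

325

Unadjusted: n₀ = 1.440² × 0.71 × 0.29 / 0.030² ≈ 474.39, so n₀ = 475.
Finite population correction with N = 1,025: n = n₀ / (1 + (n₀−1)/N) = 475 / (1 + 474/1025) = 475 / 1.4624 ≈ 324.80.
Rounding up, n = 325.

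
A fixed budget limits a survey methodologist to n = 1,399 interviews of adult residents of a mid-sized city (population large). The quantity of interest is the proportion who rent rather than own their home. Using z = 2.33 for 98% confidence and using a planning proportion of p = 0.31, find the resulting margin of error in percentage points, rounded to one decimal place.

2.9

SE(p̂) = √[p(1−p)/n] = √[0.2139/1399] = 0.01237.
E = z × SE = 2.33 × 0.01237 = 0.02881, or 2.9 percentage points.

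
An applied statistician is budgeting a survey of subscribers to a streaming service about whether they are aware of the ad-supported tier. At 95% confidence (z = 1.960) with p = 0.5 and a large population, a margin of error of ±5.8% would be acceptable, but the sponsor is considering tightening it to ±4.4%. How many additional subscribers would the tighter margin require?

211

At ±5.8%: n = 1.960² × 0.2500 / 0.058² ≈ 285.49 → 286.
At ±4.4%: n = 1.960² × 0.2500 / 0.044² ≈ 496.07 → 497.
Additional respondents: 497 − 286 = 211.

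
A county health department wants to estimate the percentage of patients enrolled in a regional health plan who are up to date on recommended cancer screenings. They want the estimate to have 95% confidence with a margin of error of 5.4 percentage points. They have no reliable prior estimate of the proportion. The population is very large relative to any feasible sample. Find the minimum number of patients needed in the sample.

For 95% confidence, z = 1.960.
With no prior estimate, use p = 0.5, giving p(1−p) = 0.25.
n = z²·p(1−p)/E² = 1.960² × 0.2500 / 0.054² = 3.8416 × 0.2500 / 0.002916 ≈ 329.36.
Rounding up gives n = 330.

330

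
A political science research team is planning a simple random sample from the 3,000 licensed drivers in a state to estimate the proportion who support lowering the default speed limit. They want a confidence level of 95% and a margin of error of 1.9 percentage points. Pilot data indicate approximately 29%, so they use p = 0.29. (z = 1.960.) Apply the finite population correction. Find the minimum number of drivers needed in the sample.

Unadjusted: n₀ = 1.960² × 0.29 × 0.71 / 0.019² ≈ 2191.10, so n₀ = 2192.
Finite population correction with N = 3,000: n = n₀ / (1 + (n₀−1)/N) = 2192 / (1 + 2191/3000) = 2192 / 1.7303 ≈ 1266.81.
Rounding up, n = 1267.

1267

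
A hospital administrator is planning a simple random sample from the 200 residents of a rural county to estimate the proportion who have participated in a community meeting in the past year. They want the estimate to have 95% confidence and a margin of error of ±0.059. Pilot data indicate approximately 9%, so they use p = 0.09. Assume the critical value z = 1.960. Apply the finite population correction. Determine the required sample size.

Unadjusted: n₀ = 1.960² × 0.09 × 0.91 / 0.059² ≈ 90.38, so n₀ = 91.
Finite population correction with N = 200: n = n₀ / (1 + (n₀−1)/N) = 91 / (1 + 90/200) = 91 / 1.4500 ≈ 62.76.
Rounding up, n = 63.

63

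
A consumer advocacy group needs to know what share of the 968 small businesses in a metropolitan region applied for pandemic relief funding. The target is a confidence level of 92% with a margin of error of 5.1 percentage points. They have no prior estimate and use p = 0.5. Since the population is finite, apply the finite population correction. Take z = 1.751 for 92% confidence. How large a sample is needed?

227

Unadjusted: n₀ = 1.751² × 0.50 × 0.50 / 0.051² ≈ 294.69, so n₀ = 295.
Finite population correction with N = 968: n = n₀ / (1 + (n₀−1)/N) = 295 / (1 + 294/968) = 295 / 1.3037 ≈ 226.28.
Rounding up, n = 227.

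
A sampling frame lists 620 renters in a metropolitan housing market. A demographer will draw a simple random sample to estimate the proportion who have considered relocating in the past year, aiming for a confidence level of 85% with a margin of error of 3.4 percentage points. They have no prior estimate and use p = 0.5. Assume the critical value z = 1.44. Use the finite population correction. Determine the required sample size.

261

Unadjusted: n₀ = 1.44² × 0.50 × 0.50 / 0.034² ≈ 448.44, so n₀ = 449.
Finite population correction with N = 620: n = n₀ / (1 + (n₀−1)/N) = 449 / (1 + 448/620) = 449 / 1.7226 ≈ 260.66.
Rounding up, n = 261.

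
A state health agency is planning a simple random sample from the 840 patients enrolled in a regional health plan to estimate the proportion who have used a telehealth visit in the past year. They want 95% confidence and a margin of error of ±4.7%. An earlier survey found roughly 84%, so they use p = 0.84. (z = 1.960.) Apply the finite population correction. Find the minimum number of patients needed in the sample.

Unadjusted: n₀ = 1.960² × 0.84 × 0.16 / 0.047² ≈ 233.73, so n₀ = 234.
Finite population correction with N = 840: n = n₀ / (1 + (n₀−1)/N) = 234 / (1 + 233/840) = 234 / 1.2774 ≈ 183.19.
Rounding up, n = 184.

184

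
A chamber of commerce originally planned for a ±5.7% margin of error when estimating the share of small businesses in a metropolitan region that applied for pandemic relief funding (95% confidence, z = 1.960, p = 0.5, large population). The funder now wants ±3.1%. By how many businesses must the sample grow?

At ±5.7%: n = 1.960² × 0.2500 / 0.057² ≈ 295.60 → 296.
At ±3.1%: n = 1.960² × 0.2500 / 0.031² ≈ 999.38 → 1000.
Additional respondents: 1000 − 296 = 704.

704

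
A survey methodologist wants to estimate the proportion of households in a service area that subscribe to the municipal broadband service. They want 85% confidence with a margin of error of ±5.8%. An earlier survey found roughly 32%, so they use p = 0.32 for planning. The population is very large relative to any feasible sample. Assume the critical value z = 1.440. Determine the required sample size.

135

With p = 0.32, p(1−p) = 0.2176.
n = z²·p(1−p)/E² = 1.440² × 0.2176 / 0.058² = 2.0736 × 0.2176 / 0.003364 ≈ 134.13.
Rounding up gives n = 135.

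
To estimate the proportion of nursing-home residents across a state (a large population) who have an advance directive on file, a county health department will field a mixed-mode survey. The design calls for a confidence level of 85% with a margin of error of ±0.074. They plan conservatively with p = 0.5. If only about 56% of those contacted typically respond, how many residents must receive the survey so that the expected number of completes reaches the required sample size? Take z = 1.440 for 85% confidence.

Completed interviews needed: n₀ = 1.440² × 0.2500 / 0.074² ≈ 94.67 → 95.
At a 56% response rate, contacts needed = 95 / 0.56 ≈ 169.64 → 170.

170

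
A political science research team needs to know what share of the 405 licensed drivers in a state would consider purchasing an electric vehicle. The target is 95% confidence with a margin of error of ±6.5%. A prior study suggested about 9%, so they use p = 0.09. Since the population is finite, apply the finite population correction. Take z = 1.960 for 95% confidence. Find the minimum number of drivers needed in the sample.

64

Unadjusted: n₀ = 1.960² × 0.09 × 0.91 / 0.065² ≈ 74.47, so n₀ = 75.
Finite population correction with N = 405: n = n₀ / (1 + (n₀−1)/N) = 75 / (1 + 74/405) = 75 / 1.1827 ≈ 63.41.
Rounding up, n = 64.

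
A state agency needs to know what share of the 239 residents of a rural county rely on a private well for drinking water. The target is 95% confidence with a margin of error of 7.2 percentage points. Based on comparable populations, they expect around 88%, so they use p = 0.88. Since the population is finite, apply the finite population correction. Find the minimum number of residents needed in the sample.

60

For 95% confidence, z = 1.96.
Unadjusted: n₀ = 1.96² × 0.88 × 0.12 / 0.072² ≈ 78.25, so n₀ = 79.
Finite population correction with N = 239: n = n₀ / (1 + (n₀−1)/N) = 79 / (1 + 78/239) = 79 / 1.3264 ≈ 59.56.
Rounding up, n = 60.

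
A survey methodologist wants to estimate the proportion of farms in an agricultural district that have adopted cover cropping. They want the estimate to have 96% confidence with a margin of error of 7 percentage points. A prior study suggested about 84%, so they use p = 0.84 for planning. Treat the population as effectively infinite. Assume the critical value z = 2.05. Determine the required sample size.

With p = 0.84, p(1−p) = 0.1344.
n = z²·p(1−p)/E² = 2.05² × 0.1344 / 0.070² = 4.2025 × 0.1344 / 0.004900 ≈ 115.27.
Rounding up gives n = 116.

116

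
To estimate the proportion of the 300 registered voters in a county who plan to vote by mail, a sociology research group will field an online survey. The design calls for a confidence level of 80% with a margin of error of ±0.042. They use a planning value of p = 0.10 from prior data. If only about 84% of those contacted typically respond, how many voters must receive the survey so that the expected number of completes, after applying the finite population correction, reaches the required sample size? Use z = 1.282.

Completed interviews needed (unadjusted): n₀ = 1.282² × 0.0900 / 0.042² ≈ 83.85 → 84.
FPC for N = 300: n = 84 / (1 + 83/300) = 84 / 1.2767 ≈ 65.80 → 66.
At an 84% response rate, contacts needed = 66 / 0.84 ≈ 78.57 → 79.

79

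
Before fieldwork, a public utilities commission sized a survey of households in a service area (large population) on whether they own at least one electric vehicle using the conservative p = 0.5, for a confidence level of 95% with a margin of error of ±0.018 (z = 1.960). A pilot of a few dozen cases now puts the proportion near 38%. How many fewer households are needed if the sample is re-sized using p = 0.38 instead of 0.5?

Conservative (p = 0.5): n = 1.960² × 0.25 / 0.018² ≈ 2964.20 → 2965.
Using p = 0.38: p(1−p) = 0.2356, so n = 1.960² × 0.2356 / 0.018² ≈ 2793.46 → 2794.
Reduction: 2965 − 2794 = 171.

171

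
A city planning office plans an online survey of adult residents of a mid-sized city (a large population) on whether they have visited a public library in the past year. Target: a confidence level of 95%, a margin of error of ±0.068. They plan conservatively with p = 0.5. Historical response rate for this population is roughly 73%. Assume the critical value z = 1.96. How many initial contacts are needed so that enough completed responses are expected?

285

Completed interviews needed: n₀ = 1.96² × 0.2500 / 0.068² ≈ 207.70 → 208.
At a 73% response rate, contacts needed = 208 / 0.73 ≈ 284.93 → 285.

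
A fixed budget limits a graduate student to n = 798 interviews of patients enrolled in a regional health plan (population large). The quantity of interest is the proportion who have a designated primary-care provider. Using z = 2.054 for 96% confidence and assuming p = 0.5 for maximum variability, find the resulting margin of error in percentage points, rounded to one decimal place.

SE(p̂) = √[p(1−p)/n] = √[0.2500/798] = 0.01770.
E = z × SE = 2.054 × 0.01770 = 0.03636, or 3.6 percentage points.

3.6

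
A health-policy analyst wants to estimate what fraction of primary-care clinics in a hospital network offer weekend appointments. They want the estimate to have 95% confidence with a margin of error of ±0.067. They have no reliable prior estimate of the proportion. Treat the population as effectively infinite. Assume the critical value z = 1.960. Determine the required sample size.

With no prior estimate, use p = 0.5, giving p(1−p) = 0.25.
n = z²·p(1−p)/E² = 1.960² × 0.2500 / 0.067² = 3.8416 × 0.2500 / 0.004489 ≈ 213.95.
Rounding up gives n = 214.

214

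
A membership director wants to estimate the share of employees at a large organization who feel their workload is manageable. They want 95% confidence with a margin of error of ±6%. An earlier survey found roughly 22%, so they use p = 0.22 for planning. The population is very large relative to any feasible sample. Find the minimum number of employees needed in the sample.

184

For 95% confidence, z = 1.960.
With p = 0.22, p(1−p) = 0.1716.
n = z²·p(1−p)/E² = 1.960² × 0.1716 / 0.060² = 3.8416 × 0.1716 / 0.003600 ≈ 183.12.
Rounding up gives n = 184.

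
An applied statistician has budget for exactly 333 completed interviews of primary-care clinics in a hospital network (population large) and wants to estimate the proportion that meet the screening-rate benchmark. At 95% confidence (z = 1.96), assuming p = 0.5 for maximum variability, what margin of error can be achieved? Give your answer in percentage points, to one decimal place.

5.4

SE(p̂) = √[p(1−p)/n] = √[0.2500/333] = 0.02740.
E = z × SE = 1.96 × 0.02740 = 0.05370, or 5.4 percentage points.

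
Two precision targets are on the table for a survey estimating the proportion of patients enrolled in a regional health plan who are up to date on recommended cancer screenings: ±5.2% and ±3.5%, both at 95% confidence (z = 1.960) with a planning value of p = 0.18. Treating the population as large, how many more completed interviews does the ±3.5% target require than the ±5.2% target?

At ±5.2%: n = 1.960² × 0.1476 / 0.052² ≈ 209.70 → 210.
At ±3.5%: n = 1.960² × 0.1476 / 0.035² ≈ 462.87 → 463.
Additional respondents: 463 − 210 = 253.

253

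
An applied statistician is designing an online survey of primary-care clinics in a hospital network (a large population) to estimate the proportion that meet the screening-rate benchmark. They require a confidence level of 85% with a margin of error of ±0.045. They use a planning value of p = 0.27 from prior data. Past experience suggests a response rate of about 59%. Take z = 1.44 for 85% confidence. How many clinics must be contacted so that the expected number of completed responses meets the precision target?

Completed interviews needed: n₀ = 1.44² × 0.1971 / 0.045² ≈ 201.83 → 202.
At a 59% response rate, contacts needed = 202 / 0.59 ≈ 342.37 → 343.

343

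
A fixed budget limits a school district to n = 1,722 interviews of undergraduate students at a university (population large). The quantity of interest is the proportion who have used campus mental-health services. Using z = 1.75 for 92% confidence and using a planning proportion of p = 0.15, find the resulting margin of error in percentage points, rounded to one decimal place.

SE(p̂) = √[p(1−p)/n] = √[0.1275/1722] = 0.00860.
E = z × SE = 1.75 × 0.00860 = 0.01506, or 1.5 percentage points.

1.5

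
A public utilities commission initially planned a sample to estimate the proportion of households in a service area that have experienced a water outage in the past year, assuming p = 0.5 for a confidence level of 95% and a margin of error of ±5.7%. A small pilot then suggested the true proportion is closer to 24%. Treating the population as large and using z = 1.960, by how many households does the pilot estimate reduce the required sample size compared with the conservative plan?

Conservative (p = 0.5): n = 1.960² × 0.25 / 0.057² ≈ 295.60 → 296.
Using p = 0.24: p(1−p) = 0.1824, so n = 1.960² × 0.1824 / 0.057² ≈ 215.67 → 216.
Reduction: 296 − 216 = 80.

80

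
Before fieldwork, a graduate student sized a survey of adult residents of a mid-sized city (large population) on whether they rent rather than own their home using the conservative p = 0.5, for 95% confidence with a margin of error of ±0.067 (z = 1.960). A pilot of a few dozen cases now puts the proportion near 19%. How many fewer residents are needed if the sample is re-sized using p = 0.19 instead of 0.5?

Conservative (p = 0.5): n = 1.960² × 0.25 / 0.067² ≈ 213.95 → 214.
Using p = 0.19: p(1−p) = 0.1539, so n = 1.960² × 0.1539 / 0.067² ≈ 131.70 → 132.
Reduction: 214 − 132 = 82.

82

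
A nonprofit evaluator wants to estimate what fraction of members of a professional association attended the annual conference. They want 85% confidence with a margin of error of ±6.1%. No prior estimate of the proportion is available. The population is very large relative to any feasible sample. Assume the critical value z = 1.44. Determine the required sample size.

With no prior estimate, use p = 0.5, giving p(1−p) = 0.25.
n = z²·p(1−p)/E² = 1.44² × 0.2500 / 0.061² = 2.0736 × 0.2500 / 0.003721 ≈ 139.32.
Rounding up gives n = 140.

140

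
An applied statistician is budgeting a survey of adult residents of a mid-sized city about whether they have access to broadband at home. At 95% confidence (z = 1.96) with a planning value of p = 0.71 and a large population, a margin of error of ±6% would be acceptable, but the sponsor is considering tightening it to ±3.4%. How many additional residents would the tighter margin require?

465

At ±6%: n = 1.96² × 0.2059 / 0.060² ≈ 219.72 → 220.
At ±3.4%: n = 1.96² × 0.2059 / 0.034² ≈ 684.24 → 685.
Additional respondents: 685 − 220 = 465.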